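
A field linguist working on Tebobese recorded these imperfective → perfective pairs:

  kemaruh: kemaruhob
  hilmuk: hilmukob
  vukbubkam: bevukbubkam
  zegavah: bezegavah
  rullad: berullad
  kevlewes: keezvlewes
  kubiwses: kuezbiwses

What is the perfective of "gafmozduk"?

gafmozdukob

kemaruh and zegavah both end in -h yet inflect differently (kemaruhob, bezegavah), so the final letter is not what conditions the rule; the last vowel is.
"gafmozduk" has last vowel 'u'. The stems whose last vowel is 'u' (kemaruh → kemaruhob, hilmuk → hilmukob) add -ob.
The other patterns: stems whose last vowel is 'a' add the prefix be-; stems whose last vowel is 'e' insert -ez- after the first vowel.
So gafmozduk → gafmozdukob.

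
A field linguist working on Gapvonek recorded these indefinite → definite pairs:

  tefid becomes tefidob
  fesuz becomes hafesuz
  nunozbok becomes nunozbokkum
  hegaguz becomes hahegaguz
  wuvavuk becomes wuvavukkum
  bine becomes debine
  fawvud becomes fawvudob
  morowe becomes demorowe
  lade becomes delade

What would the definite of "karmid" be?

karmidob

fawvud and hegaguz both have last vowel 'u' yet inflect differently (fawvudob, hahegaguz), so the last vowel is not what conditions the rule; the final letter is.
"karmid" ends in -d. The stems ending in -d (tefid → tefidob, fawvud → fawvudob) add -ob.
The other patterns: stems ending in -e add the prefix de-; stems ending in -z add the prefix ha-; stems ending in -k double the final consonant and add -um.
So karmid → karmidob.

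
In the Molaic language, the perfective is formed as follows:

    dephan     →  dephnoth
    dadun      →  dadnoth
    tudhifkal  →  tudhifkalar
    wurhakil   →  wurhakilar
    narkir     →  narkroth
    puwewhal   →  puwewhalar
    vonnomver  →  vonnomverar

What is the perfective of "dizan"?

narkir and vonnomver both end in -r yet inflect differently (narkroth, vonnomverar), so the final letter is not what conditions the rule; the number of vowels is.
"dizan" has 2 vowels. The stems with 2 vowels (dephan → dephnoth, narkir → narkroth, dadun → dadnoth) delete the last vowel and add -oth.
The other pattern: stems with 3 vowels add -ar.
So dizan → diznoth.

diznoth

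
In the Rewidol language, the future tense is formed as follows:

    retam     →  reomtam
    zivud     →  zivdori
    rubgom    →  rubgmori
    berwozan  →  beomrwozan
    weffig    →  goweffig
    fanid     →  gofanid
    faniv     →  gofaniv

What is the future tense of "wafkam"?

zivud and fanid both end in -d yet inflect differently (zivdori, gofanid), so the final letter is not what conditions the rule; the last vowel is.
"wafkam" has last vowel 'a'. The stems whose last vowel is 'a' (retam → reomtam, berwozan → beomrwozan) insert -om- after the first vowel.
So wafkam → waomfkam.

waomfkam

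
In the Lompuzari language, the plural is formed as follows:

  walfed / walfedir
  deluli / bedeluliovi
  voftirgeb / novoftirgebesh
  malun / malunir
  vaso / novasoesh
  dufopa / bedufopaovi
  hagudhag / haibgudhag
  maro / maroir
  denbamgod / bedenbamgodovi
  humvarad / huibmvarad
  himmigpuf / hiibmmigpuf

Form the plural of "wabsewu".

wabsewuir

denbamgod and humvarad both end in -d yet inflect differently (bedenbamgodovi, huibmvarad), so the final letter is not what conditions the rule; the first letter is.
"wabsewu" begins with w-. The one such stem in the data (walfed → walfedir) adds -ir, so the same rule applies.
The other patterns: stems beginning with d- add be- … -ovi around the stem; stems beginning with h- insert -ib- after the first vowel; stems beginning with v- add no- … -esh around the stem.
So wabsewu → wabsewuir.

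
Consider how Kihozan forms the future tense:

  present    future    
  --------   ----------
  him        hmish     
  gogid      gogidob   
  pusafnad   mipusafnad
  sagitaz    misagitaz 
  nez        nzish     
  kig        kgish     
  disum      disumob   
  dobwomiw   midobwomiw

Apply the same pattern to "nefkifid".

minefkifid

him and disum both end in -m yet inflect differently (hmish, disumob), so the final letter is not what conditions the rule; the number of vowels is.
"nefkifid" has 3 vowels. The stems with 3 vowels (sagitaz → misagitaz, pusafnad → mipusafnad, dobwomiw → midobwomiw) add the prefix mi-.
The other patterns: stems with 1 vowel delete the last vowel and add -ish; stems with 2 vowels add -ob.
So nefkifid → minefkifid.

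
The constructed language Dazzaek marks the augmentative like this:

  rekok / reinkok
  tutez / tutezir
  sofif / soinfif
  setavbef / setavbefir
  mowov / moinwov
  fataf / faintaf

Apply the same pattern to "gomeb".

"gomeb" has last vowel 'e'. The stems whose last vowel is 'e' (setavbef → setavbefir, tutez → tutezir) add -ir.
So gomeb → gomebir.

gomebir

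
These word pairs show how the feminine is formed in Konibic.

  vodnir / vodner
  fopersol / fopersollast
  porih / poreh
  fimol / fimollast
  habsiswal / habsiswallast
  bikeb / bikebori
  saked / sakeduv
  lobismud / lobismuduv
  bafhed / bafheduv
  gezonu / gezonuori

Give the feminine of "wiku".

lobismud and gezonu both have last vowel 'u' yet inflect differently (lobismuduv, gezonuori), so the last vowel is not what conditions the rule; the final letter is.
"wiku" ends in -u. The one such stem in the data (gezonu → gezonuori) adds -ori, so the same rule applies.
So wiku → wikuori.

wikuori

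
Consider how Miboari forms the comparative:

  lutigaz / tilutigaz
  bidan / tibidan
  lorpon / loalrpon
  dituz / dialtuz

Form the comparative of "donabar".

bidan and lorpon both end in -n yet inflect differently (tibidan, loalrpon), so the final letter is not what conditions the rule; the last vowel is.
"donabar" has last vowel 'a'. The stems whose last vowel is 'a' (lutigaz → tilutigaz, bidan → tibidan) add the prefix ti-.
So donabar → tidonabar.

tidonabar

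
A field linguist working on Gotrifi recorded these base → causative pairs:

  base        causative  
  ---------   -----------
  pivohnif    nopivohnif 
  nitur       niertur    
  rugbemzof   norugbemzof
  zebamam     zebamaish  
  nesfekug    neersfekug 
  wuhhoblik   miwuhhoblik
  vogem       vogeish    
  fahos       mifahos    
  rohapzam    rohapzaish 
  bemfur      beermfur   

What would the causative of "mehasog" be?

meerhasog

wuhhoblik and pivohnif both have last vowel 'i' yet inflect differently (miwuhhoblik, nopivohnif), so the last vowel is not what conditions the rule; the final letter is.
"mehasog" ends in -g. The one such stem in the data (nesfekug → neersfekug) inserts -er- after the first vowel (as do nitur, bemfur), so the same rule applies.
So mehasog → meerhasog.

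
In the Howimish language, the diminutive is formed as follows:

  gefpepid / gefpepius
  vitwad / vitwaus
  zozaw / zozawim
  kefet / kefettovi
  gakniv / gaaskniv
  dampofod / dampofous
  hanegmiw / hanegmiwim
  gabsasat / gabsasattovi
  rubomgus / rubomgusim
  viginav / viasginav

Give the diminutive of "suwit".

viginav and vitwad both have last vowel 'a' yet inflect differently (viasginav, vitwaus), so the last vowel is not what conditions the rule; the final letter is.
"suwit" ends in -t. The stems ending in -t (gabsasat → gabsasattovi, kefet → kefettovi) double the final consonant and add -ovi.
The other patterns: stems ending in -v insert -as- after the first vowel; stems ending in -d drop the final letter and add -us; stems ending in -s or -w add -im.
So suwit → suwittovi.

suwittovi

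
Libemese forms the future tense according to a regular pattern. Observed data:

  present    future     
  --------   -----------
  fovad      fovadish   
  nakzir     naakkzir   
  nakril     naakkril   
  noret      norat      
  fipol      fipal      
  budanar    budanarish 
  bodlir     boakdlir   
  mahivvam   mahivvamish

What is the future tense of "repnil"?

bodlir and budanar both end in -r yet inflect differently (boakdlir, budanarish), so the final letter is not what conditions the rule; the last vowel is.
"repnil" has last vowel 'i'. The stems whose last vowel is 'i' (bodlir → boakdlir, nakzir → naakkzir, nakril → naakkril) insert -ak- after the first vowel.
So repnil → reakpnil.

reakpnil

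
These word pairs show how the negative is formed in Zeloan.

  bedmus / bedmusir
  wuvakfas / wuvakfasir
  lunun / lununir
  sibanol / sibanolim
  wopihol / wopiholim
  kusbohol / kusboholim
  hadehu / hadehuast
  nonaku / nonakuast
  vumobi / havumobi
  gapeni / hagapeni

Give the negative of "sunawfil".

"sunawfil" ends in -l. The stems ending in -l (sibanol → sibanolim, wopihol → wopiholim, kusbohol → kusboholim) add -im.
The other patterns: stems ending in -n or -s add -ir; stems ending in -u add -ast; stems ending in -i add the prefix ha-.
So sunawfil → sunawfilim.

sunawfilim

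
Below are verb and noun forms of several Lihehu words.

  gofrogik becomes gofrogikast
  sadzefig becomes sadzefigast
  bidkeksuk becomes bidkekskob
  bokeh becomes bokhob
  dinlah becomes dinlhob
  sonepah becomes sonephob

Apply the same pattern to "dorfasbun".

gofrogik and bidkeksuk both end in -k yet inflect differently (gofrogikast, bidkekskob), so the final letter is not what conditions the rule; the last vowel is.
"dorfasbun" has last vowel 'u'. The one such stem in the data (bidkeksuk → bidkekskob) deletes the last vowel and adds -ob (as do dinlah, sonepah), so the same rule applies.
So dorfasbun → dorfasbnob.

dorfasbnob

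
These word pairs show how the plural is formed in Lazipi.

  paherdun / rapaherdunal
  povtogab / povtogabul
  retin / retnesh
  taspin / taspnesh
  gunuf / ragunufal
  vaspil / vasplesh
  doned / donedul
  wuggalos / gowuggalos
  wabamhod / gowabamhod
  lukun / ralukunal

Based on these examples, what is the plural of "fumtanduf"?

lukun and retin both end in -n yet inflect differently (ralukunal, retnesh), so the final letter is not what conditions the rule; the last vowel is.
"fumtanduf" has last vowel 'u'. The stems whose last vowel is 'u' (lukun → ralukunal, gunuf → ragunufal, paherdun → rapaherdunal) add ra- … -al around the stem.
The other patterns: stems whose last vowel is 'o' add the prefix go-; stems whose last vowel is 'i' delete the last vowel and add -esh; stems whose last vowel is 'a' or 'e' add -ul.
So fumtanduf → rafumtandufal.

rafumtandufal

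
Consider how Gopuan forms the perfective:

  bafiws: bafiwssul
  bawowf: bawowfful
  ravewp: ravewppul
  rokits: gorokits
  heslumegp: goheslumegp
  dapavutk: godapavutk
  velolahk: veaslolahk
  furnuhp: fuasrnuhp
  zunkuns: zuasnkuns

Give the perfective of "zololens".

bafiws and rokits both end in -s yet inflect differently (bafiwssul, gorokits), so the final letter is not what conditions the rule; the second-to-last letter is.
"zololens" has second-to-last letter 'n'. The one such stem in the data (zunkuns → zuasnkuns) inserts -as- after the first vowel (as do velolahk, furnuhp), so the same rule applies.
The other patterns: stems whose second-to-last letter is 'w' double the final consonant and add -ul; stems whose second-to-last letter is 'g' or 't' add the prefix go-.
So zololens → zoaslolens.

zoaslolens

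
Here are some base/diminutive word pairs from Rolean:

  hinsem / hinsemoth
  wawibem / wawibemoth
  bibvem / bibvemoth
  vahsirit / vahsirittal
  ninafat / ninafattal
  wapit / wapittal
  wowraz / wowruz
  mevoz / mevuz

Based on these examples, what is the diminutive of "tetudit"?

ninafat and wowraz both have last vowel 'a' yet inflect differently (ninafattal, wowruz), so the last vowel is not what conditions the rule; the final letter is.
"tetudit" ends in -t. The stems ending in -t (vahsirit → vahsirittal, ninafat → ninafattal, wapit → wapittal) double the final consonant and add -al.
The other patterns: stems ending in -m add -oth; stems ending in -z change the last vowel to 'u'.
So tetudit → tetudittal.

tetudittal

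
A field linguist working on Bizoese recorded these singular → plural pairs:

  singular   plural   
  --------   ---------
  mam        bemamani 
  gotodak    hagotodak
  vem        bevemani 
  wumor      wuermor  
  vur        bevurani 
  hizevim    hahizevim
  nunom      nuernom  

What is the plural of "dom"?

vur and wumor both end in -r yet inflect differently (bevurani, wuermor), so the final letter is not what conditions the rule; the number of vowels is.
"dom" has 1 vowel. The stems with 1 vowel (mam → bemamani, vur → bevurani, vem → bevemani) add be- … -ani around the stem.
The other patterns: stems with 2 vowels insert -er- after the first vowel; stems with 3 vowels add the prefix ha-.
So dom → bedomani.

bedomani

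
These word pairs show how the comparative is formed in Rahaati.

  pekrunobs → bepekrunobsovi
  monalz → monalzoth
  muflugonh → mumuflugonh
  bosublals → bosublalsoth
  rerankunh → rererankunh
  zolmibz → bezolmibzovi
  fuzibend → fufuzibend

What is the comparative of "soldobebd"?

bosublals and pekrunobs both end in -s yet inflect differently (bosublalsoth, bepekrunobsovi), so the final letter is not what conditions the rule; the second-to-last letter is.
"soldobebd" has second-to-last letter 'b'. The stems whose second-to-last letter is 'b' (pekrunobs → bepekrunobsovi, zolmibz → bezolmibzovi) add be- … -ovi around the stem.
So soldobebd → besoldobebdovi.

besoldobebdovi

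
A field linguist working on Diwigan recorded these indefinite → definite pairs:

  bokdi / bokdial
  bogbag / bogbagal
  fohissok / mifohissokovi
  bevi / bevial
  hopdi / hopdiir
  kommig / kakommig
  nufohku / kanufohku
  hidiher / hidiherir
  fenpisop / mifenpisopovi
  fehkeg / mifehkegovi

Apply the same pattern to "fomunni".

mifomunniovi

"fomunni" begins with f-. The stems beginning with f- (fehkeg → mifehkegovi, fohissok → mifohissokovi, fenpisop → mifenpisopovi) add mi- … -ovi around the stem.
So fomunni → mifomunniovi.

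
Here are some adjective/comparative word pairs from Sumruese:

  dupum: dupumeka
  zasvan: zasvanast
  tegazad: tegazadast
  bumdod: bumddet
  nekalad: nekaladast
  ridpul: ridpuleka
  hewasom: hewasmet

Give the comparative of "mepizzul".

dupum and hewasom both end in -m yet inflect differently (dupumeka, hewasmet), so the final letter is not what conditions the rule; the last vowel is.
"mepizzul" has last vowel 'u'. The stems whose last vowel is 'u' (ridpul → ridpuleka, dupum → dupumeka) add -eka.
The other patterns: stems whose last vowel is 'o' delete the last vowel and add -et; stems whose last vowel is 'a' add -ast.
So mepizzul → mepizzuleka.

mepizzuleka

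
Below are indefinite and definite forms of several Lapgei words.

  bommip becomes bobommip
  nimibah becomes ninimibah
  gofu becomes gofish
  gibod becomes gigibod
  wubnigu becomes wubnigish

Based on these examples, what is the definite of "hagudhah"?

hahagudhah

"hagudhah" ends in a consonant. The stems ending in a consonant (bommip → bobommip, nimibah → ninimibah, gibod → gigibod) repeat the first consonant+vowel as a prefix.
The other pattern: stems ending in a vowel drop the final letter and add -ish.
So hagudhah → hahagudhah.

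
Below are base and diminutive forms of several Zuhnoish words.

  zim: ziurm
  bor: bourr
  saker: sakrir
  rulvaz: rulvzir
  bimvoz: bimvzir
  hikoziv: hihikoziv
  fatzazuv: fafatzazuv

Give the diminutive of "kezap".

"kezap" has 2 vowels. The stems with 2 vowels (saker → sakrir, rulvaz → rulvzir, bimvoz → bimvzir) delete the last vowel and add -ir.
The other patterns: stems with 1 vowel insert -ur- after the first vowel; stems with 3 vowels repeat the first consonant+vowel as a prefix.
So kezap → kezpir.

kezpir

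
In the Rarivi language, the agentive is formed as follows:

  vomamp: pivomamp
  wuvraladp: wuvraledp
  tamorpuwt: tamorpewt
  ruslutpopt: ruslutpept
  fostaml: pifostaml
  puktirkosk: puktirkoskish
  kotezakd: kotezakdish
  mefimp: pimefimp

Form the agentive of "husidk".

"husidk" has second-to-last letter 'd'. The one such stem in the data (wuvraladp → wuvraledp) changes the last vowel to 'e' (as do ruslutpopt, tamorpuwt), so the same rule applies.
The other patterns: stems whose second-to-last letter is 'm' add the prefix pi-; stems whose second-to-last letter is 'k' or 's' add -ish.
So husidk → husedk.

husedk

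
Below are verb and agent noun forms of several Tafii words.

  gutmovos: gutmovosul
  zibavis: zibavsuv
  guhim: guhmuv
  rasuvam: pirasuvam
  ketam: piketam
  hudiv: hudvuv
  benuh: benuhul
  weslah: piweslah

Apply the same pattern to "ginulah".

piginulah

"ginulah" has last vowel 'a'. The stems whose last vowel is 'a' (ketam → piketam, rasuvam → pirasuvam, weslah → piweslah) add the prefix pi-.
So ginulah → piginulah.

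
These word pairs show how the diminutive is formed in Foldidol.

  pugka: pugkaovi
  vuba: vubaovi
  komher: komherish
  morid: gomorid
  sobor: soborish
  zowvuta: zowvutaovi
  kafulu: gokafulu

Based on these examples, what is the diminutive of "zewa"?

komher and kafulu both begin with k- yet inflect differently (komherish, gokafulu), so the first letter is not what conditions the rule; the final letter is.
"zewa" ends in -a. The stems ending in -a (vuba → vubaovi, zowvuta → zowvutaovi, pugka → pugkaovi) add -ovi.
So zewa → zewaovi.

zewaovi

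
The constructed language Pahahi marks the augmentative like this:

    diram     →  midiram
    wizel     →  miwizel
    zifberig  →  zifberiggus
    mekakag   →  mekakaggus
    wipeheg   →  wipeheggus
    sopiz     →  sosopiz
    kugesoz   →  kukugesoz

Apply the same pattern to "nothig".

nothiggus

diram and mekakag both have last vowel 'a' yet inflect differently (midiram, mekakaggus), so the last vowel is not what conditions the rule; the final letter is.
"nothig" ends in -g. The stems ending in -g (zifberig → zifberiggus, mekakag → mekakaggus, wipeheg → wipeheggus) double the final consonant and add -us.
So nothig → nothiggus.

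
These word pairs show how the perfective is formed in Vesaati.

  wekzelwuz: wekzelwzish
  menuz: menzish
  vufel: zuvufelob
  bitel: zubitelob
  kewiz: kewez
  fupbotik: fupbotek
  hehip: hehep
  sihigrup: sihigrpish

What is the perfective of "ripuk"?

hehip and sihigrup both end in -p yet inflect differently (hehep, sihigrpish), so the final letter is not what conditions the rule; the last vowel is.
"ripuk" has last vowel 'u'. The stems whose last vowel is 'u' (sihigrup → sihigrpish, wekzelwuz → wekzelwzish, menuz → menzish) delete the last vowel and add -ish.
So ripuk → ripkish.

ripkish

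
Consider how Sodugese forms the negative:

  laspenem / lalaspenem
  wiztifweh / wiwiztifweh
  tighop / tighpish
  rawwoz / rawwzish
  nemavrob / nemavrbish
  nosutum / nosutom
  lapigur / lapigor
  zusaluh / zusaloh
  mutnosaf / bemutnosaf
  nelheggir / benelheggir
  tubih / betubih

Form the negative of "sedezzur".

"sedezzur" has last vowel 'u'. The stems whose last vowel is 'u' (nosutum → nosutom, lapigur → lapigor, zusaluh → zusaloh) change the last vowel to 'o'.
The other patterns: stems whose last vowel is 'e' repeat the first consonant+vowel as a prefix; stems whose last vowel is 'o' delete the last vowel and add -ish; stems whose last vowel is 'a' or 'i' add the prefix be-.
So sedezzur → sedezzor.

sedezzor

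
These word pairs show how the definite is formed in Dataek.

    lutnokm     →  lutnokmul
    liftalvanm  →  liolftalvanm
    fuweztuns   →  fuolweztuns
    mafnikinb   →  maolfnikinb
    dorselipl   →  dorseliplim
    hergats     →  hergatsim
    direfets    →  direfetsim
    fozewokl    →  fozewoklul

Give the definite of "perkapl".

perkaplim

"perkapl" has second-to-last letter 'p'. The one such stem in the data (dorselipl → dorseliplim) adds -im, so the same rule applies.
The other patterns: stems whose second-to-last letter is 'k' add -ul; stems whose second-to-last letter is 'n' insert -ol- after the first vowel.
So perkapl → perkaplim.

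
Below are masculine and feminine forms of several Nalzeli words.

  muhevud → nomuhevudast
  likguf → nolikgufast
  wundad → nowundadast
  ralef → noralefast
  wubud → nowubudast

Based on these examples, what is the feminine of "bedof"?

Every pair shown (muhevud → nomuhevudast, likguf → nolikgufast, wundad → nowundadast, …) follows the same rule: add no- … -ast around the stem.
So bedof → nobedofast.

nobedofast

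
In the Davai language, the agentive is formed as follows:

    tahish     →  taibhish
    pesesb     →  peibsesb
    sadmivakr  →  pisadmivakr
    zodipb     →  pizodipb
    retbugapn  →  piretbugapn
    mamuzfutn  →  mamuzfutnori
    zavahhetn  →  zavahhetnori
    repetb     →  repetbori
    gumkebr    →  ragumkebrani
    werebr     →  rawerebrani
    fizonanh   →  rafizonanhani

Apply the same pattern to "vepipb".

pesesb and zodipb both end in -b yet inflect differently (peibsesb, pizodipb), so the final letter is not what conditions the rule; the second-to-last letter is.
"vepipb" has second-to-last letter 'p'. The stems whose second-to-last letter is 'p' (zodipb → pizodipb, retbugapn → piretbugapn) add the prefix pi-.
So vepipb → pivepipb.

pivepipb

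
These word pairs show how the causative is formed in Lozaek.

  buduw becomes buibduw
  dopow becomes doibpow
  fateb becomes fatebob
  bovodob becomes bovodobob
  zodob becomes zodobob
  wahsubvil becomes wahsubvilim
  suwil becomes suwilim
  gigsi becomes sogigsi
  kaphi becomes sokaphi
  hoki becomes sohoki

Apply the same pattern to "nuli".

sonuli

"nuli" ends in -i. The stems ending in -i (gigsi → sogigsi, kaphi → sokaphi, hoki → sohoki) add the prefix so-.
So nuli → sonuli.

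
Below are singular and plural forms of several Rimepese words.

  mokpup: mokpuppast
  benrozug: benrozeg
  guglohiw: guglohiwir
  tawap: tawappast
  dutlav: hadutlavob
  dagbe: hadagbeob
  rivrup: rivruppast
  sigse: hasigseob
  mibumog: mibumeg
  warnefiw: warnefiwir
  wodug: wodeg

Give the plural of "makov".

mokpup and benrozug both have last vowel 'u' yet inflect differently (mokpuppast, benrozeg), so the last vowel is not what conditions the rule; the final letter is.
"makov" ends in -v. The one such stem in the data (dutlav → hadutlavob) adds ha- … -ob around the stem, so the same rule applies.
The other patterns: stems ending in -w add -ir; stems ending in -p double the final consonant and add -ast; stems ending in -g change the last vowel to 'e'.
So makov → hamakovob.

hamakovob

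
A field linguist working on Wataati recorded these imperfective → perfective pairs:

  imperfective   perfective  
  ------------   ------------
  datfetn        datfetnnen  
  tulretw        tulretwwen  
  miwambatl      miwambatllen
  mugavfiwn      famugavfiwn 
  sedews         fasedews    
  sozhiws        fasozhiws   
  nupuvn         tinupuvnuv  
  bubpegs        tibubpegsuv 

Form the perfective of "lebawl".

datfetn and mugavfiwn both end in -n yet inflect differently (datfetnnen, famugavfiwn), so the final letter is not what conditions the rule; the second-to-last letter is.
"lebawl" has second-to-last letter 'w'. The stems whose second-to-last letter is 'w' (mugavfiwn → famugavfiwn, sedews → fasedews, sozhiws → fasozhiws) add the prefix fa-.
The other patterns: stems whose second-to-last letter is 't' double the final consonant and add -en; stems whose second-to-last letter is 'g' or 'v' add ti- … -uv around the stem.
So lebawl → falebawl.

falebawl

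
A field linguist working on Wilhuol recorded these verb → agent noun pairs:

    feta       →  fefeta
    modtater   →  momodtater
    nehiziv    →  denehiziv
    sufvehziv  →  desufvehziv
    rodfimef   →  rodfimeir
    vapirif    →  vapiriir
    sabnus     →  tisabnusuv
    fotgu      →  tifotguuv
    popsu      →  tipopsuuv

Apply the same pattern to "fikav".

modtater and rodfimef both have last vowel 'e' yet inflect differently (momodtater, rodfimeir), so the last vowel is not what conditions the rule; the final letter is.
"fikav" ends in -v. The stems ending in -v (nehiziv → denehiziv, sufvehziv → desufvehziv) add the prefix de-.
The other patterns: stems ending in -a or -r repeat the first consonant+vowel as a prefix; stems ending in -f drop the final letter and add -ir; stems ending in -s or -u add ti- … -uv around the stem.
So fikav → defikav.

defikav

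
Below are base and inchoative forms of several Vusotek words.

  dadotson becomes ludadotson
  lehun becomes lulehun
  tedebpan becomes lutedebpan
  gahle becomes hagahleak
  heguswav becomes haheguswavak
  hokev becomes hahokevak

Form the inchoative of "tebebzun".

tedebpan and heguswav both have last vowel 'a' yet inflect differently (lutedebpan, haheguswavak), so the last vowel is not what conditions the rule; the final letter is.
"tebebzun" ends in -n. The stems ending in -n (dadotson → ludadotson, lehun → lulehun, tedebpan → lutedebpan) add the prefix lu-.
The other pattern: stems ending in -e or -v add ha- … -ak around the stem.
So tebebzun → lutebebzun.

lutebebzun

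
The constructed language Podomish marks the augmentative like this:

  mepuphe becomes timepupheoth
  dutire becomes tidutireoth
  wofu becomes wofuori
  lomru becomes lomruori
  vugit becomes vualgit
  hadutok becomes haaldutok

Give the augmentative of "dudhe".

tidudheoth

wofu and vugit both have 2 vowels yet inflect differently (wofuori, vualgit), so the number of vowels is not what conditions the rule; the final letter is.
"dudhe" ends in -e. The stems ending in -e (mepuphe → timepupheoth, dutire → tidutireoth) add ti- … -oth around the stem.
So dudhe → tidudheoth.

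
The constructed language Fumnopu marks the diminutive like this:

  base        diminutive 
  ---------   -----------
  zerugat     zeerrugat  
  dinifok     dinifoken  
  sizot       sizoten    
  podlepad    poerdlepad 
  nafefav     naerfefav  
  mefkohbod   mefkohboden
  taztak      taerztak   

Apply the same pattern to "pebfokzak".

mefkohbod and podlepad both end in -d yet inflect differently (mefkohboden, poerdlepad), so the final letter is not what conditions the rule; the last vowel is.
"pebfokzak" has last vowel 'a'. The stems whose last vowel is 'a' (podlepad → poerdlepad, taztak → taerztak, zerugat → zeerrugat) insert -er- after the first vowel.
The other pattern: stems whose last vowel is 'o' add -en.
So pebfokzak → peerbfokzak.

peerbfokzak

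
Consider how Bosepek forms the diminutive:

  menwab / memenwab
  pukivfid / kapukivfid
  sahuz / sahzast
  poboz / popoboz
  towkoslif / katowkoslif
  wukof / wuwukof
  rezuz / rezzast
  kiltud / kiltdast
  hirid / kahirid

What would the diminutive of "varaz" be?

"varaz" has last vowel 'a'. The one such stem in the data (menwab → memenwab) repeats the first consonant+vowel as a prefix (as do wukof, poboz), so the same rule applies.
The other patterns: stems whose last vowel is 'u' delete the last vowel and add -ast; stems whose last vowel is 'i' add the prefix ka-.
So varaz → vavaraz.

vavaraz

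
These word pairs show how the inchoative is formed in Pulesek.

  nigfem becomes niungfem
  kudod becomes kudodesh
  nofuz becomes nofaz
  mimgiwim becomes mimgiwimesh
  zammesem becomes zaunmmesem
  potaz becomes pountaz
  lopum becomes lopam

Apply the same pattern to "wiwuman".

lopum and mimgiwim both end in -m yet inflect differently (lopam, mimgiwimesh), so the final letter is not what conditions the rule; the last vowel is.
"wiwuman" has last vowel 'a'. The one such stem in the data (potaz → pountaz) inserts -un- after the first vowel (as do zammesem, nigfem), so the same rule applies.
So wiwuman → wiunwuman.

wiunwuman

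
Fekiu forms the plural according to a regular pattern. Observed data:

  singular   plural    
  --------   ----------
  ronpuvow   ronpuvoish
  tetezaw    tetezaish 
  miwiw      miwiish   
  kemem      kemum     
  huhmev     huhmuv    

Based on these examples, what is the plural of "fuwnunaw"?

miwiw and kemem both have 2 vowels yet inflect differently (miwiish, kemum), so the number of vowels is not what conditions the rule; the final letter is.
"fuwnunaw" ends in -w. The stems ending in -w (ronpuvow → ronpuvoish, tetezaw → tetezaish, miwiw → miwiish) drop the final letter and add -ish.
The other pattern: stems ending in -m or -v change the last vowel to 'u'.
So fuwnunaw → fuwnunaish.

fuwnunaish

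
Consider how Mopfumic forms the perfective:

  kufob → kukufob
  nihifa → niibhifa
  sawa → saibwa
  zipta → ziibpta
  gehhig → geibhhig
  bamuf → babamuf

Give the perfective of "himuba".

"himuba" ends in -a. The stems ending in -a (zipta → ziibpta, nihifa → niibhifa, sawa → saibwa) insert -ib- after the first vowel.
So himuba → hiibmuba.

hiibmuba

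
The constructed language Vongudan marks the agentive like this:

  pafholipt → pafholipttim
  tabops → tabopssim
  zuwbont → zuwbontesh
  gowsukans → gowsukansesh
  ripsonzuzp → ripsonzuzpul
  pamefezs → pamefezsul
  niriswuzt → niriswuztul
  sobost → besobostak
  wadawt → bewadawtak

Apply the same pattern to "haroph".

pafholipt and zuwbont both end in -t yet inflect differently (pafholipttim, zuwbontesh), so the final letter is not what conditions the rule; the second-to-last letter is.
"haroph" has second-to-last letter 'p'. The stems whose second-to-last letter is 'p' (pafholipt → pafholipttim, tabops → tabopssim) double the final consonant and add -im.
The other patterns: stems whose second-to-last letter is 'n' add -esh; stems whose second-to-last letter is 'z' add -ul; stems whose second-to-last letter is 's' or 'w' add be- … -ak around the stem.
So haroph → harophhim.

harophhim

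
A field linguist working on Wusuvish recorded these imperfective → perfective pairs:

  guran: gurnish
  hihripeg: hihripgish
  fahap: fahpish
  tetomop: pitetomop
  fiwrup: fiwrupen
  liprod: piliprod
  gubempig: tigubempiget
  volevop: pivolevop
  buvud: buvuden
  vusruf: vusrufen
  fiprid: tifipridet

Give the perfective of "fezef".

fezfish

liprod and fiprid both end in -d yet inflect differently (piliprod, tifipridet), so the final letter is not what conditions the rule; the last vowel is.
"fezef" has last vowel 'e'. The one such stem in the data (hihripeg → hihripgish) deletes the last vowel and adds -ish (as do guran, fahap), so the same rule applies.
So fezef → fezfish.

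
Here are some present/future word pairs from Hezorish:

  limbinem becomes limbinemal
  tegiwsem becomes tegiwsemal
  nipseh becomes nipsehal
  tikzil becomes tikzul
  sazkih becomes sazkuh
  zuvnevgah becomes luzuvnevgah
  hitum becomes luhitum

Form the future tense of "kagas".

lukagas

nipseh and sazkih both end in -h yet inflect differently (nipsehal, sazkuh), so the final letter is not what conditions the rule; the last vowel is.
"kagas" has last vowel 'a'. The one such stem in the data (zuvnevgah → luzuvnevgah) adds the prefix lu-, so the same rule applies.
So kagas → lukagas.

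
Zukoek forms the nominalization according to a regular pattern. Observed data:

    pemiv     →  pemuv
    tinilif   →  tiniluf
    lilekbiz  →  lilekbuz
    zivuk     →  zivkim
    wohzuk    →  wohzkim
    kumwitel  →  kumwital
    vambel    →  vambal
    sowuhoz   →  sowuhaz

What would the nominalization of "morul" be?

"morul" has last vowel 'u'. The stems whose last vowel is 'u' (zivuk → zivkim, wohzuk → wohzkim) delete the last vowel and add -im.
So morul → morlim.

morlim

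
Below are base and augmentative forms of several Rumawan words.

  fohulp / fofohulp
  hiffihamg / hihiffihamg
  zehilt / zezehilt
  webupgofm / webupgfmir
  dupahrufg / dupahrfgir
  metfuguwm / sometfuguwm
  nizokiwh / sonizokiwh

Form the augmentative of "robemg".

hiffihamg and dupahrufg both end in -g yet inflect differently (hihiffihamg, dupahrfgir), so the final letter is not what conditions the rule; the second-to-last letter is.
"robemg" has second-to-last letter 'm'. The one such stem in the data (hiffihamg → hihiffihamg) repeats the first consonant+vowel as a prefix (as do fohulp, zehilt), so the same rule applies.
The other patterns: stems whose second-to-last letter is 'f' delete the last vowel and add -ir; stems whose second-to-last letter is 'w' add the prefix so-.
So robemg → rorobemg.

rorobemg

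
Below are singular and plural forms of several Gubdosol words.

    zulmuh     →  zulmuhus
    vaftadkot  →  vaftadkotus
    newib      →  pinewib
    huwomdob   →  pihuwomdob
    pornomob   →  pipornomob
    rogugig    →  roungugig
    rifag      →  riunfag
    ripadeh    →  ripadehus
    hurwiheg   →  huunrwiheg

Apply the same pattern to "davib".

rogugig and newib both have last vowel 'i' yet inflect differently (roungugig, pinewib), so the last vowel is not what conditions the rule; the final letter is.
"davib" ends in -b. The stems ending in -b (newib → pinewib, pornomob → pipornomob, huwomdob → pihuwomdob) add the prefix pi-.
The other patterns: stems ending in -g insert -un- after the first vowel; stems ending in -h or -t add -us.
So davib → pidavib.

pidavib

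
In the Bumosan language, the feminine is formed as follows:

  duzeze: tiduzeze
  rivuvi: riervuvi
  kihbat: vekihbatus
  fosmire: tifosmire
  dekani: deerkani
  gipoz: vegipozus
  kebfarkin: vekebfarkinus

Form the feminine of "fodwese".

rivuvi and kebfarkin both have last vowel 'i' yet inflect differently (riervuvi, vekebfarkinus), so the last vowel is not what conditions the rule; the final letter is.
"fodwese" ends in -e. The stems ending in -e (fosmire → tifosmire, duzeze → tiduzeze) add the prefix ti-.
The other patterns: stems ending in -i insert -er- after the first vowel; stems ending in -n, -t or -z add ve- … -us around the stem.
So fodwese → tifodwese.

tifodwese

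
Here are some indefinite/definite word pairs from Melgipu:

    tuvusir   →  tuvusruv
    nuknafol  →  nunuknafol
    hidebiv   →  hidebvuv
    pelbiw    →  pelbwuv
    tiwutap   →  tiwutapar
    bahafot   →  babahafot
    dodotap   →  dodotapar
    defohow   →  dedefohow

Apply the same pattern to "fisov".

fifisov

defohow and pelbiw both end in -w yet inflect differently (dedefohow, pelbwuv), so the final letter is not what conditions the rule; the last vowel is.
"fisov" has last vowel 'o'. The stems whose last vowel is 'o' (nuknafol → nunuknafol, bahafot → babahafot, defohow → dedefohow) repeat the first consonant+vowel as a prefix.
The other patterns: stems whose last vowel is 'a' add -ar; stems whose last vowel is 'i' delete the last vowel and add -uv.
So fisov → fifisov.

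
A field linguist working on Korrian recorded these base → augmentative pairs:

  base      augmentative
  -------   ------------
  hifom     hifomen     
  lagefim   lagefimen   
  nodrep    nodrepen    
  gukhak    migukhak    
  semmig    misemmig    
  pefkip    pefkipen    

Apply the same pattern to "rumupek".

mirumupek

lagefim and semmig both have last vowel 'i' yet inflect differently (lagefimen, misemmig), so the last vowel is not what conditions the rule; the final letter is.
"rumupek" ends in -k. The one such stem in the data (gukhak → migukhak) adds the prefix mi-, so the same rule applies.
So rumupek → mirumupek.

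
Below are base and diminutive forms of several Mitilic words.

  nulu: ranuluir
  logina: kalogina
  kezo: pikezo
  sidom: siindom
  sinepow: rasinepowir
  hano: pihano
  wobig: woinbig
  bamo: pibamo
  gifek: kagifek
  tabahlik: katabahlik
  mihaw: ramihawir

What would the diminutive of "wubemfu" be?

sinepow and sidom both have last vowel 'o' yet inflect differently (rasinepowir, siindom), so the last vowel is not what conditions the rule; the final letter is.
"wubemfu" ends in -u. The one such stem in the data (nulu → ranuluir) adds ra- … -ir around the stem, so the same rule applies.
The other patterns: stems ending in -g or -m insert -in- after the first vowel; stems ending in -o add the prefix pi-; stems ending in -a or -k add the prefix ka-.
So wubemfu → rawubemfuir.

rawubemfuir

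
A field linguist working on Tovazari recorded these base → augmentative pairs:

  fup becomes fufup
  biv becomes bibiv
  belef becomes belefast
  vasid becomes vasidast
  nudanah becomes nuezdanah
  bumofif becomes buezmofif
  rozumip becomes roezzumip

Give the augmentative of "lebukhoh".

leezbukhoh

"lebukhoh" has 3 vowels. The stems with 3 vowels (nudanah → nuezdanah, bumofif → buezmofif, rozumip → roezzumip) insert -ez- after the first vowel.
The other patterns: stems with 1 vowel repeat the first consonant+vowel as a prefix; stems with 2 vowels add -ast.
So lebukhoh → leezbukhoh.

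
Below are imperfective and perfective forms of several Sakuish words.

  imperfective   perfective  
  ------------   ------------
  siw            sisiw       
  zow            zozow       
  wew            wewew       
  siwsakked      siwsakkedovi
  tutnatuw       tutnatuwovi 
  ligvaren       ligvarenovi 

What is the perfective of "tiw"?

titiw

siw and tutnatuw both end in -w yet inflect differently (sisiw, tutnatuwovi), so the final letter is not what conditions the rule; the number of vowels is.
"tiw" has 1 vowel. The stems with 1 vowel (siw → sisiw, zow → zozow, wew → wewew) repeat the first consonant+vowel as a prefix.
The other pattern: stems with 3 vowels add -ovi.
So tiw → titiw.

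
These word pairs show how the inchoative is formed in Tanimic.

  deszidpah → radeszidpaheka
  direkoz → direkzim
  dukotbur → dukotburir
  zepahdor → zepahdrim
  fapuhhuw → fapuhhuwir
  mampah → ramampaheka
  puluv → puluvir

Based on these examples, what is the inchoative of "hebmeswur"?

hebmeswurir

dukotbur and zepahdor both end in -r yet inflect differently (dukotburir, zepahdrim), so the final letter is not what conditions the rule; the last vowel is.
"hebmeswur" has last vowel 'u'. The stems whose last vowel is 'u' (fapuhhuw → fapuhhuwir, dukotbur → dukotburir, puluv → puluvir) add -ir.
The other patterns: stems whose last vowel is 'a' add ra- … -eka around the stem; stems whose last vowel is 'o' delete the last vowel and add -im.
So hebmeswur → hebmeswurir.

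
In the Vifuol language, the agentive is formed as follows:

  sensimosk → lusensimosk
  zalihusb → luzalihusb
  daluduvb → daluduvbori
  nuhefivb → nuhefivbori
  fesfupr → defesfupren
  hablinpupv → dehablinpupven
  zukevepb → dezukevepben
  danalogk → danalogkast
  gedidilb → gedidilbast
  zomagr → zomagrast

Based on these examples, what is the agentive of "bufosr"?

zalihusb and daluduvb both end in -b yet inflect differently (luzalihusb, daluduvbori), so the final letter is not what conditions the rule; the second-to-last letter is.
"bufosr" has second-to-last letter 's'. The stems whose second-to-last letter is 's' (sensimosk → lusensimosk, zalihusb → luzalihusb) add the prefix lu-.
The other patterns: stems whose second-to-last letter is 'v' add -ori; stems whose second-to-last letter is 'p' add de- … -en around the stem; stems whose second-to-last letter is 'g' or 'l' add -ast.
So bufosr → lubufosr.

lubufosr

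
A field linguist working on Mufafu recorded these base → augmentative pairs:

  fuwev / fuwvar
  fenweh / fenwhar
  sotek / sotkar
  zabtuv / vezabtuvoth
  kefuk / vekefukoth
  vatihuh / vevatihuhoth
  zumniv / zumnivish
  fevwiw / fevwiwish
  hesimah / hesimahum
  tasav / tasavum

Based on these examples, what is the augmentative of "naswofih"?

fuwev and zabtuv both end in -v yet inflect differently (fuwvar, vezabtuvoth), so the final letter is not what conditions the rule; the last vowel is.
"naswofih" has last vowel 'i'. The stems whose last vowel is 'i' (zumniv → zumnivish, fevwiw → fevwiwish) add -ish.
So naswofih → naswofihish.

naswofihish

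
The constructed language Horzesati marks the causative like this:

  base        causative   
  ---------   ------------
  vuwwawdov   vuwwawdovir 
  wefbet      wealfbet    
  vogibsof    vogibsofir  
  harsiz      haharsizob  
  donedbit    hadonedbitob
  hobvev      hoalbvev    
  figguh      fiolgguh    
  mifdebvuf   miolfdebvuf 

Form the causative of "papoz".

"papoz" has last vowel 'o'. The stems whose last vowel is 'o' (vogibsof → vogibsofir, vuwwawdov → vuwwawdovir) add -ir.
The other patterns: stems whose last vowel is 'e' insert -al- after the first vowel; stems whose last vowel is 'i' add ha- … -ob around the stem; stems whose last vowel is 'u' insert -ol- after the first vowel.
So papoz → papozir.

papozir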